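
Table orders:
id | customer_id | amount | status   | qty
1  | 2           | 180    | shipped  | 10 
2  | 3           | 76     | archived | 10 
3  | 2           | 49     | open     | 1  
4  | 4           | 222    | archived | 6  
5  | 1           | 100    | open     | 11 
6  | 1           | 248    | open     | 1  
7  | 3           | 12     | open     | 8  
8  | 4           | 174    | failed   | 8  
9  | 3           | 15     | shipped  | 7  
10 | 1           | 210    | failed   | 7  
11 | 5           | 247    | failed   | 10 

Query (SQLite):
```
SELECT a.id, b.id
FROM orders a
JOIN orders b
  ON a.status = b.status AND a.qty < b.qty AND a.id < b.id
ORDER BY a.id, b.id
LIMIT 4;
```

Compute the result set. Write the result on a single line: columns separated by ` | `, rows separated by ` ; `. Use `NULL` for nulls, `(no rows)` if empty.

3 | 5 ; 3 | 7 ; 6 | 7 ; 8 | 11

Pairs (a,b) with same status, a.qty < b.qty, a.id < b.id.
status groups: archived:{2,4} failed:{8,10,11} open:{3,5,6,7} shipped:{1,9}
Ordered by (a.id, b.id); first 4.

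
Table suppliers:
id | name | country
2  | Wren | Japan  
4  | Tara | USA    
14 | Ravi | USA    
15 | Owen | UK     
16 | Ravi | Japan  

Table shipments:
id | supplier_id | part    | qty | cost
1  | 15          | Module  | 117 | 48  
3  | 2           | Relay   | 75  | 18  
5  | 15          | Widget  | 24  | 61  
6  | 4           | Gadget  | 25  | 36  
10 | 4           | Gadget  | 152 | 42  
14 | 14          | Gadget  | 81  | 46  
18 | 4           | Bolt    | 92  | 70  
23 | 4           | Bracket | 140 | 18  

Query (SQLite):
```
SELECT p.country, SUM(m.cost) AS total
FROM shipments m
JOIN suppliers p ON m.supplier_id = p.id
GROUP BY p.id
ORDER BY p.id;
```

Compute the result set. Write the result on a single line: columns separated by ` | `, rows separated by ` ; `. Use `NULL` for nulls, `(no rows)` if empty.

Japan | 18 ; USA | 166 ; USA | 46 ; UK | 109

Join each shipments row to its suppliers via supplier_id.
Group joined rows by suppliers.id; compute SUM(m.cost) per group.
  2: ids {3} → SUM(m.cost)=18
  4: ids {6, 10, 18, 23} → SUM(m.cost)=166
  14: ids {14} → SUM(m.cost)=46
  15: ids {1, 5} → SUM(m.cost)=109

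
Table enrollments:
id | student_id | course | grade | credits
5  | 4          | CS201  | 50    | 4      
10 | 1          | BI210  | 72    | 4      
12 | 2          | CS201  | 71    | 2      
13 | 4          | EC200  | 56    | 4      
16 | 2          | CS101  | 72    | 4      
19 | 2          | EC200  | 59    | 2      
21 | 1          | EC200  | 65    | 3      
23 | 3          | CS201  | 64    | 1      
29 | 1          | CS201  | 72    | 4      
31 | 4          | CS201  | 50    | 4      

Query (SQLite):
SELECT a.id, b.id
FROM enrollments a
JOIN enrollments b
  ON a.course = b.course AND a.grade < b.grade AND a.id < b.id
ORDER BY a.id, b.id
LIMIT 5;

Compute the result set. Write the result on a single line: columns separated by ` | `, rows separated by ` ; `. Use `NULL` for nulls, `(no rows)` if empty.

Pairs (a,b) with same course, a.grade < b.grade, a.id < b.id.
course groups: BI210:{10} CS101:{16} CS201:{5,12,23,29,31} EC200:{13,19,21}
Ordered by (a.id, b.id); first 5.

5 | 12 ; 5 | 23 ; 5 | 29 ; 12 | 29 ; 13 | 19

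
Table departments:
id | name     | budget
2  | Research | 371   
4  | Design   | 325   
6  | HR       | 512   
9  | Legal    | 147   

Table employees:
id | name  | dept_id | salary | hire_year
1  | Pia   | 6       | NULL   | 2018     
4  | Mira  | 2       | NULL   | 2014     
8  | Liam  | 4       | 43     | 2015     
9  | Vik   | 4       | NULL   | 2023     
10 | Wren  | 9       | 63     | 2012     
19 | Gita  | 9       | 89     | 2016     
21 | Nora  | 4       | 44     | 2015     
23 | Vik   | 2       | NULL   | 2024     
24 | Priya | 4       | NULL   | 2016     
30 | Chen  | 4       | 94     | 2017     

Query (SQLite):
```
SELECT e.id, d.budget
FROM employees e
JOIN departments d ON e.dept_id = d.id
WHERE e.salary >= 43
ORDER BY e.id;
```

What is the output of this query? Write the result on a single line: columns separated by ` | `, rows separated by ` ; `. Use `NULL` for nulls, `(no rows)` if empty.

8 | 325 ; 10 | 147 ; 19 | 147 ; 21 | 325 ; 30 | 325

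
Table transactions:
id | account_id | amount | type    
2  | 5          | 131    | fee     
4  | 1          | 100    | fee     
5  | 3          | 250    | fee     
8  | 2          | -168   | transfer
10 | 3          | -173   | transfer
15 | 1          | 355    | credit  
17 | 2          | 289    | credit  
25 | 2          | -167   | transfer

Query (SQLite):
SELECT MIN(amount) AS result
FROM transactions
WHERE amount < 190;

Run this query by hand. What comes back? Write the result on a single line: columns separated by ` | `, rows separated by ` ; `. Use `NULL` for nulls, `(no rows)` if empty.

-173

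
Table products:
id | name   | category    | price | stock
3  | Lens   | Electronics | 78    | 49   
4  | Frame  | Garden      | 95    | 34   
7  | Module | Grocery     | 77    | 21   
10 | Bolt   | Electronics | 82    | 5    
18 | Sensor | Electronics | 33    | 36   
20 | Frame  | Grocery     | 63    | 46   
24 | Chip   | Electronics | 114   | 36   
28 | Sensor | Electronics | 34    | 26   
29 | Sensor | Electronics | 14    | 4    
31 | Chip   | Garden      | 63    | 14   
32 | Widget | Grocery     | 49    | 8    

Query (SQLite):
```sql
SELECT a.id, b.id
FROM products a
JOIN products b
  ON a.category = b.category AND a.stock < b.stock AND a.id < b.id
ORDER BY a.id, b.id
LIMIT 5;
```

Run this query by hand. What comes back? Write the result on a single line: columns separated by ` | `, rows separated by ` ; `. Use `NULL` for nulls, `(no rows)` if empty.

Pairs (a,b) with same category, a.stock < b.stock, a.id < b.id.
category groups: Electronics:{3,10,18,24,28,29} Garden:{4,31} Grocery:{7,20,32}
Ordered by (a.id, b.id); first 5.

7 | 20 ; 10 | 18 ; 10 | 24 ; 10 | 28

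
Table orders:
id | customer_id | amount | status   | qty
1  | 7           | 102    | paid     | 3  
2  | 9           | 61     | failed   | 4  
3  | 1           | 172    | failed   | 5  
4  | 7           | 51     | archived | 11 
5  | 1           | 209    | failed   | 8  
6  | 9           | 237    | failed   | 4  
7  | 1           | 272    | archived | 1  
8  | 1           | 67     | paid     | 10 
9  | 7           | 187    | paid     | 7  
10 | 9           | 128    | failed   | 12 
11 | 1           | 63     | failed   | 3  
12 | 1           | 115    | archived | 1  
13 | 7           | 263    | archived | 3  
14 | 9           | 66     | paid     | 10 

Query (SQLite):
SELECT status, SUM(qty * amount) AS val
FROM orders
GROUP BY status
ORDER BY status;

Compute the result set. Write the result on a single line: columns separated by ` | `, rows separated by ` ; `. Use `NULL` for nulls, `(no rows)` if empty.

For each row compute qty * amount.
Group by status; take SUM of the expression per group.
  archived: ids {4, 7, 12, 13} → SUM(qty * amount)=1737
  failed: ids {2, 3, 5, 6, 10, 11} → SUM(qty * amount)=5449
  paid: ids {1, 8, 9, 14} → SUM(qty * amount)=2945

archived | 1737 ; failed | 5449 ; paid | 2945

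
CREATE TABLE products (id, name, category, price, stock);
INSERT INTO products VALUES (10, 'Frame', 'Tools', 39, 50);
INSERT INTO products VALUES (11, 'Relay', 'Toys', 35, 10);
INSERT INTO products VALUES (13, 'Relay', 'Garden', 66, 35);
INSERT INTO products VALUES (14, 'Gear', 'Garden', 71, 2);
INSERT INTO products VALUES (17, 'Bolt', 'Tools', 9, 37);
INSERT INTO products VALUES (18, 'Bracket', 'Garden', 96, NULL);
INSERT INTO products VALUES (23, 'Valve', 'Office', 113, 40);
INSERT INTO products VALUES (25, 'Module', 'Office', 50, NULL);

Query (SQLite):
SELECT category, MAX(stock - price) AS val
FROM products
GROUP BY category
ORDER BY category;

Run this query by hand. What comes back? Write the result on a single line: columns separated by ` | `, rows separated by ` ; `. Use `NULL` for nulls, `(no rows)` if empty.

For each row compute stock - price.
Group by category; take MAX of the expression per group.
  Garden: ids {13, 14, 18} → MAX(stock - price)=-31
  Office: ids {23, 25} → MAX(stock - price)=-73
  Tools: ids {10, 17} → MAX(stock - price)=28
  Toys: ids {11} → MAX(stock - price)=-25

Garden | -31 ; Office | -73 ; Tools | 28 ; Toys | -25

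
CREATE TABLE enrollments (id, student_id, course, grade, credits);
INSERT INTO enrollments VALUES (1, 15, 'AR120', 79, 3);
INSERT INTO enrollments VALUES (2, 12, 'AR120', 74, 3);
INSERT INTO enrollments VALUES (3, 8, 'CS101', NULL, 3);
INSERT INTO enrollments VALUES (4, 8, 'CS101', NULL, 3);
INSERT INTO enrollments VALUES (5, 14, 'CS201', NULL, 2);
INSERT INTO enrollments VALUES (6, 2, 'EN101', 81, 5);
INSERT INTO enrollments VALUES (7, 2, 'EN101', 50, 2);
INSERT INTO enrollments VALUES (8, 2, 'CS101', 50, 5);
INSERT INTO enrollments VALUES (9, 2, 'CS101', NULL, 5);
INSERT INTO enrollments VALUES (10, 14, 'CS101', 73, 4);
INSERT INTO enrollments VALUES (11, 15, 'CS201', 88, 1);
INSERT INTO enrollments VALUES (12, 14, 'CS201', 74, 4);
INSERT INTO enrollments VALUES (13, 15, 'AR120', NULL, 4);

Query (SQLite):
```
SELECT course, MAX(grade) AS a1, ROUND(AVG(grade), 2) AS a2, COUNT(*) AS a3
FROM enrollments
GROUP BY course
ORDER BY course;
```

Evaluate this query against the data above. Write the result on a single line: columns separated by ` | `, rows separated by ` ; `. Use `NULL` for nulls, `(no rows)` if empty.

Group enrollments by course.
Per group compute: MAX(grade), ROUND(AVG(grade), 2), COUNT(*).
  AR120: ids {1, 2, 13} → MAX(grade)=79, ROUND(AVG(grade), 2)=76.5, COUNT(*)=3
  CS101: ids {3, 4, 8, 9, 10} → MAX(grade)=73, ROUND(AVG(grade), 2)=61.5, COUNT(*)=5
  CS201: ids {5, 11, 12} → MAX(grade)=88, ROUND(AVG(grade), 2)=81, COUNT(*)=3
  EN101: ids {6, 7} → MAX(grade)=81, ROUND(AVG(grade), 2)=65.5, COUNT(*)=2

AR120 | 79 | 76.5 | 3 ; CS101 | 73 | 61.5 | 5 ; CS201 | 88 | 81 | 3 ; EN101 | 81 | 65.5 | 2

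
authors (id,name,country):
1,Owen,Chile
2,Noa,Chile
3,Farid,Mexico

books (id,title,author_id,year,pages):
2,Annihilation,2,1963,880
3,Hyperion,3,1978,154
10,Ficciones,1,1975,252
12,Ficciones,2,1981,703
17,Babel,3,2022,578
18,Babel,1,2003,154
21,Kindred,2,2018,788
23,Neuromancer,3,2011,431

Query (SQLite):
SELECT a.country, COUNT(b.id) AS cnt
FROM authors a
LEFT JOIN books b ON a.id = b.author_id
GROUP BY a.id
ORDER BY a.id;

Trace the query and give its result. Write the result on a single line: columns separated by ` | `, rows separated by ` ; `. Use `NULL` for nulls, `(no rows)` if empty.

Chile | 2 ; Chile | 3 ; Mexico | 3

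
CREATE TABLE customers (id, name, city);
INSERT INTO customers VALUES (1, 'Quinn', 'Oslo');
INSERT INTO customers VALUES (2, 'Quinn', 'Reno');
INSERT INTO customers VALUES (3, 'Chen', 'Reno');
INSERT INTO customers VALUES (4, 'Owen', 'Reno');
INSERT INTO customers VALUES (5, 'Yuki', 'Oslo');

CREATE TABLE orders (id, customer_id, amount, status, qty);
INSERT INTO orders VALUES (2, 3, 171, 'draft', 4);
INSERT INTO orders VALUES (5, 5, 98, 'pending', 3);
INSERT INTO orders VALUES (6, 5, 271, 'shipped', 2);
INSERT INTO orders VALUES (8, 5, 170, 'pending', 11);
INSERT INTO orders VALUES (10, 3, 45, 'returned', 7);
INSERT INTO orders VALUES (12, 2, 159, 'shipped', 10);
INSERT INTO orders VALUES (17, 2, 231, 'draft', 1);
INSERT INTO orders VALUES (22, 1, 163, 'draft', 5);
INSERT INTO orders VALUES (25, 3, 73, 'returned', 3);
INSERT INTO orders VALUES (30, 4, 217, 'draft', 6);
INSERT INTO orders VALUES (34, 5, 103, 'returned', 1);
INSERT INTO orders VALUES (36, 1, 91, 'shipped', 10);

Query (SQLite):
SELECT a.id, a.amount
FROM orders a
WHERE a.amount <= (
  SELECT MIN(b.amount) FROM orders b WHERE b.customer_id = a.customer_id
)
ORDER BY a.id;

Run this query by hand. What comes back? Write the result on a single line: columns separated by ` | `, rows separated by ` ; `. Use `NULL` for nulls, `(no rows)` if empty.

5 | 98 ; 10 | 45 ; 12 | 159 ; 30 | 217 ; 36 | 91

For each orders row a, compute MIN(amount) over rows sharing a.customer_id.
Keep row a if a.amount <= that per-group MIN.
  customer_id=1: MIN(amount) = 91
  customer_id=2: MIN(amount) = 159
  customer_id=3: MIN(amount) = 45
  customer_id=4: MIN(amount) = 217
  customer_id=5: MIN(amount) = 98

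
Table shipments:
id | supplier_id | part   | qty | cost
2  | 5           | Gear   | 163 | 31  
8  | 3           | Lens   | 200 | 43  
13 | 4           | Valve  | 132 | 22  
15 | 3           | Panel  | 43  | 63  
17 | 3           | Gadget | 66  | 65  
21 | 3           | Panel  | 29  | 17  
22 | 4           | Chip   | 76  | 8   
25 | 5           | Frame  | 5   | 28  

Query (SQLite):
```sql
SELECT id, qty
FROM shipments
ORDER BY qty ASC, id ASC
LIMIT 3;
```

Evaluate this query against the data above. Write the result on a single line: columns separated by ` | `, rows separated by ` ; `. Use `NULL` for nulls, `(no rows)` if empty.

25 | 5 ; 21 | 29 ; 15 | 43

Sort by qty asc, tiebreak id asc: (5, id=25), (29, id=21), (43, id=15), (66, id=17), (76, id=22), (132, id=13) …. Take first 3.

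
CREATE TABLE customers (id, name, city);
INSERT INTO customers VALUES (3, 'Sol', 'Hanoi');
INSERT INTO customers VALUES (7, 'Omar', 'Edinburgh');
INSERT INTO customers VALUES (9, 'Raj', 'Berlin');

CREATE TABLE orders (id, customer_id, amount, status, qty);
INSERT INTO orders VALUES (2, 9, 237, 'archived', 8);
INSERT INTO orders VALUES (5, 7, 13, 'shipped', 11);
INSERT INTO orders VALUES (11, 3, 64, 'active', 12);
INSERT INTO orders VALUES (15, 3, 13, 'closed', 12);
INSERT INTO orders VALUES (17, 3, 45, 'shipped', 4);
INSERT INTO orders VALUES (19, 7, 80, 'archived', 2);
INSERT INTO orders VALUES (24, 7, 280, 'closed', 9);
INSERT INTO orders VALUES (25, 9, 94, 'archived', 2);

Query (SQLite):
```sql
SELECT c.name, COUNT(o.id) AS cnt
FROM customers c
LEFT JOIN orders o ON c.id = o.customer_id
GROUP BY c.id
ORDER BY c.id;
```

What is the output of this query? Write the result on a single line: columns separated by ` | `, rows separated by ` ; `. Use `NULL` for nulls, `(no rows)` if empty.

Sol | 3 ; Omar | 3 ; Raj | 2

LEFT JOIN keeps every customers row; unmatched ones get NULL for orders columns.
Group by customers.id and compute COUNT(o.id). COUNT(col) of an all-NULL group is 0.
  3: ids {11, 15, 17} → COUNT(o.id)=3
  7: ids {5, 19, 24} → COUNT(o.id)=3
  9: ids {2, 25} → COUNT(o.id)=2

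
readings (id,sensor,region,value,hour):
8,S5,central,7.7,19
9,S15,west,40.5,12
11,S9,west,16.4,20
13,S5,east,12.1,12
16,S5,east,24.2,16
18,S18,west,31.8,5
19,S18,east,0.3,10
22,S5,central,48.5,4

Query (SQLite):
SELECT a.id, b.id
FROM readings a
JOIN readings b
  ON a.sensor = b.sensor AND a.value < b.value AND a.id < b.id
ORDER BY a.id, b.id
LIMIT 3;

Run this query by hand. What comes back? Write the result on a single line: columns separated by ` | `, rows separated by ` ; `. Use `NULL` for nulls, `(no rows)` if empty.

Pairs (a,b) with same sensor, a.value < b.value, a.id < b.id.
sensor groups: S15:{9} S18:{18,19} S5:{8,13,16,22} S9:{11}
Ordered by (a.id, b.id); first 3.

8 | 13 ; 8 | 16 ; 8 | 22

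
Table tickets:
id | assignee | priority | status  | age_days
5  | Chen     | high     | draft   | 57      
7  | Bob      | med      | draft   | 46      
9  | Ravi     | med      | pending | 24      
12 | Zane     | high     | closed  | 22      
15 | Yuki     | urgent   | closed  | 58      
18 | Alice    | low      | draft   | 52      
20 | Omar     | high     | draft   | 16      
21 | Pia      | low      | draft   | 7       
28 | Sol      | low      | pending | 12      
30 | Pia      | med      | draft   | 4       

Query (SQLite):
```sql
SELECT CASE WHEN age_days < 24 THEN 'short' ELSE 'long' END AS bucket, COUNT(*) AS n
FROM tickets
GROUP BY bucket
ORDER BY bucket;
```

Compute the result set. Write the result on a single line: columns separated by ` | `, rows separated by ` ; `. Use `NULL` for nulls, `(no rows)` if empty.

long | 5 ; short | 5

Bucket rows by age_days < 24 → 'short' else 'long'; count each bucket.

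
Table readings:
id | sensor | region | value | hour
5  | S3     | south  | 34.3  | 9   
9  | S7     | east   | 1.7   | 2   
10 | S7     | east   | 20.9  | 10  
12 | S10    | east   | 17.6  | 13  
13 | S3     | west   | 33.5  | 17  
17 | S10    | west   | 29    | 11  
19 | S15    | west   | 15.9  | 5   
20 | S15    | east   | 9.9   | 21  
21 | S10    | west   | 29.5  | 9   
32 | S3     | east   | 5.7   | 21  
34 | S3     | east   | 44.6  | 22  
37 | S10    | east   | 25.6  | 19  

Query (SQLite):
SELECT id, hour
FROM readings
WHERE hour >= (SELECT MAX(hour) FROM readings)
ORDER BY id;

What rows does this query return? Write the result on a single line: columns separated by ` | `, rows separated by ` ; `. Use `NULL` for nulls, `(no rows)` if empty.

34 | 22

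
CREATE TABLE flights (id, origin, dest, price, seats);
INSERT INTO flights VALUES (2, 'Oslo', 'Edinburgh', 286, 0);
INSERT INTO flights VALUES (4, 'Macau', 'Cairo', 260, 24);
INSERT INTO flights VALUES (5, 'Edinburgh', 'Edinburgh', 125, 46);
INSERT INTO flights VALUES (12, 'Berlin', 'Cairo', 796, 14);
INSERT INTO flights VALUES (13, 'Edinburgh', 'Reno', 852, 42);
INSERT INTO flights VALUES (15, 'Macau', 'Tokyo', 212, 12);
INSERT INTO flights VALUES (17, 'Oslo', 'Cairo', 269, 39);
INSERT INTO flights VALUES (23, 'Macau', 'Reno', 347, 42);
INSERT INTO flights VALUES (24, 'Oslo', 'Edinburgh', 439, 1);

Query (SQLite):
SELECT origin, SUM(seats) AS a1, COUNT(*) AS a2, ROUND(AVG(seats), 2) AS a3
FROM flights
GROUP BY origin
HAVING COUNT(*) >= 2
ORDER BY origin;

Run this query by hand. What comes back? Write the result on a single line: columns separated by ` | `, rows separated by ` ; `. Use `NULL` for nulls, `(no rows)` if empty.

Group flights by origin.
Per group compute: SUM(seats), COUNT(*), ROUND(AVG(seats), 2).
HAVING: drop groups with fewer than 2 rows.
  Berlin: ids {12} → SUM(seats)=14, COUNT(*)=1, ROUND(AVG(seats), 2)=14
  Edinburgh: ids {5, 13} → SUM(seats)=88, COUNT(*)=2, ROUND(AVG(seats), 2)=44
  Macau: ids {4, 15, 23} → SUM(seats)=78, COUNT(*)=3, ROUND(AVG(seats), 2)=26
  Oslo: ids {2, 17, 24} → SUM(seats)=40, COUNT(*)=3, ROUND(AVG(seats), 2)=13.33

Edinburgh | 88 | 2 | 44 ; Macau | 78 | 3 | 26 ; Oslo | 40 | 3 | 13.33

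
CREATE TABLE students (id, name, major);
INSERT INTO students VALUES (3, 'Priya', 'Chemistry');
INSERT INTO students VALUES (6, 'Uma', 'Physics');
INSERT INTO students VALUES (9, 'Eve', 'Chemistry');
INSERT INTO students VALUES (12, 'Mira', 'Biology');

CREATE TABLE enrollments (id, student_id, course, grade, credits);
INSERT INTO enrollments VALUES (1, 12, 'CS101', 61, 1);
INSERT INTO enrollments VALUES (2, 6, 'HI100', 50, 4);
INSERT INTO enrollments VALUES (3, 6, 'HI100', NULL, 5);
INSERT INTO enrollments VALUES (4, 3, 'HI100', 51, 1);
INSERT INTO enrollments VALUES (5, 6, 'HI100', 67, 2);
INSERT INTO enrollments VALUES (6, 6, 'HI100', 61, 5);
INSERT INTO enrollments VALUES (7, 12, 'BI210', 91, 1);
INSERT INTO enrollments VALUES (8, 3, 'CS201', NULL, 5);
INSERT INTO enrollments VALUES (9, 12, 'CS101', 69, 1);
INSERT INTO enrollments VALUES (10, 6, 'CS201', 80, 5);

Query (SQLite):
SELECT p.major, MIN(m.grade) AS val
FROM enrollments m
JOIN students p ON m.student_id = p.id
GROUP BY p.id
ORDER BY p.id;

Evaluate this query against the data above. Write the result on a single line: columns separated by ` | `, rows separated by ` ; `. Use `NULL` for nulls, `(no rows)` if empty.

Chemistry | 51 ; Physics | 50 ; Biology | 61

Join each enrollments row to its students via student_id.
Group joined rows by students.id; compute MIN(m.grade) per group.
  3: ids {4, 8} → MIN(m.grade)=51
  6: ids {2, 3, 5, 6, 10} → MIN(m.grade)=50
  12: ids {1, 7, 9} → MIN(m.grade)=61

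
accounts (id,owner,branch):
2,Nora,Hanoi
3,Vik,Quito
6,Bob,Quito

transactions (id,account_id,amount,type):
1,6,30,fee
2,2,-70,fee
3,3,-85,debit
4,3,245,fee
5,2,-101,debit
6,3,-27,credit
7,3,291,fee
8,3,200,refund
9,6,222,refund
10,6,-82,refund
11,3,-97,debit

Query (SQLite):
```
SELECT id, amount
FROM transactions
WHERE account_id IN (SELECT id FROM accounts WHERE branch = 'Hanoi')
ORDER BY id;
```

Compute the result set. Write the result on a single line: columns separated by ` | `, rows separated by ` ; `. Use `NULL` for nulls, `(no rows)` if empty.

2 | -70 ; 5 | -101

Inner query: accounts.id where branch = 'Hanoi'.
Outer: keep transactions rows whose account_id is in that set.
Inner query → {2}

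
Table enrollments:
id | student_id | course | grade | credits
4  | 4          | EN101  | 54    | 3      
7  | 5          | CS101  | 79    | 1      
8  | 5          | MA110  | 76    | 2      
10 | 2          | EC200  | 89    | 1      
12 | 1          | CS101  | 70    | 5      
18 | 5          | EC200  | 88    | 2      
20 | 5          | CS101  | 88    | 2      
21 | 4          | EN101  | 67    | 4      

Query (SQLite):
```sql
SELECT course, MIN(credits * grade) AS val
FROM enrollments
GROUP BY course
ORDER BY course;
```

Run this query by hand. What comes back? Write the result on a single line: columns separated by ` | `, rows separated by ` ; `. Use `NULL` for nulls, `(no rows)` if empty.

CS101 | 79 ; EC200 | 89 ; EN101 | 162 ; MA110 | 152

For each row compute credits * grade.
Group by course; take MIN of the expression per group.
  CS101: ids {7, 12, 20} → MIN(credits * grade)=79
  EC200: ids {10, 18} → MIN(credits * grade)=89
  EN101: ids {4, 21} → MIN(credits * grade)=162
  MA110: ids {8} → MIN(credits * grade)=152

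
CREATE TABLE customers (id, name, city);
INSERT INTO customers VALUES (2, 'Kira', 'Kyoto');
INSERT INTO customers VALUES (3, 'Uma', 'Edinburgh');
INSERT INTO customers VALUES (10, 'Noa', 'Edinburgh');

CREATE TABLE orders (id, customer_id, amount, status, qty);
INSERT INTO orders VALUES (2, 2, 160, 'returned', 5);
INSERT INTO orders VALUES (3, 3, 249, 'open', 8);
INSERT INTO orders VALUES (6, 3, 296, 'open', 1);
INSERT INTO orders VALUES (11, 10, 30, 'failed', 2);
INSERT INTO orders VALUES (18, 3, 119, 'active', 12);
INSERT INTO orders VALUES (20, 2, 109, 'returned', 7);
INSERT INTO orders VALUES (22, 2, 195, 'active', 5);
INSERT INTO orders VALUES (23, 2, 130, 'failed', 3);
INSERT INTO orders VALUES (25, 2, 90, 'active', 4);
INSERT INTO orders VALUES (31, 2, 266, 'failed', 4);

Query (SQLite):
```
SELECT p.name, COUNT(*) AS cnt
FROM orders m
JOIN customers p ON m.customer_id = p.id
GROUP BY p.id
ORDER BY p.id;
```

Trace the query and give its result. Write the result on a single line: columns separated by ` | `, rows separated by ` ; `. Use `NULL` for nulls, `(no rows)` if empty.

Join each orders row to its customers via customer_id.
Group joined rows by customers.id; compute COUNT(*) per group.
  2: ids {2, 20, 22, 23, 25, 31} → COUNT(*)=6
  3: ids {3, 6, 18} → COUNT(*)=3
  10: ids {11} → COUNT(*)=1

Kira | 6 ; Uma | 3 ; Noa | 1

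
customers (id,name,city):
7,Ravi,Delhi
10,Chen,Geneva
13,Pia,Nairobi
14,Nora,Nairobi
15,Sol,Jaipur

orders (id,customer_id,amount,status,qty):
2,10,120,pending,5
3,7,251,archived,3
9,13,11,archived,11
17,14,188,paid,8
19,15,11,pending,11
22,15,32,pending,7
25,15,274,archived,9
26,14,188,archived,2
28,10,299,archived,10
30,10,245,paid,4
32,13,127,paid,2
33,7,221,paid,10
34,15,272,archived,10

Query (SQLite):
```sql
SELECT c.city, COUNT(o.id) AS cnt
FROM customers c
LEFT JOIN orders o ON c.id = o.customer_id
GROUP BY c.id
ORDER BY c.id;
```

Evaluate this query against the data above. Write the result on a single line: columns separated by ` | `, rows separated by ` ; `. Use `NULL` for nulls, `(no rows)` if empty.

Delhi | 2 ; Geneva | 3 ; Nairobi | 2 ; Nairobi | 2 ; Jaipur | 4

LEFT JOIN keeps every customers row; unmatched ones get NULL for orders columns.
Group by customers.id and compute COUNT(o.id). COUNT(col) of an all-NULL group is 0.
  7: ids {3, 33} → COUNT(o.id)=2
  10: ids {2, 28, 30} → COUNT(o.id)=3
  13: ids {9, 32} → COUNT(o.id)=2
  14: ids {17, 26} → COUNT(o.id)=2
  15: ids {19, 22, 25, 34} → COUNT(o.id)=4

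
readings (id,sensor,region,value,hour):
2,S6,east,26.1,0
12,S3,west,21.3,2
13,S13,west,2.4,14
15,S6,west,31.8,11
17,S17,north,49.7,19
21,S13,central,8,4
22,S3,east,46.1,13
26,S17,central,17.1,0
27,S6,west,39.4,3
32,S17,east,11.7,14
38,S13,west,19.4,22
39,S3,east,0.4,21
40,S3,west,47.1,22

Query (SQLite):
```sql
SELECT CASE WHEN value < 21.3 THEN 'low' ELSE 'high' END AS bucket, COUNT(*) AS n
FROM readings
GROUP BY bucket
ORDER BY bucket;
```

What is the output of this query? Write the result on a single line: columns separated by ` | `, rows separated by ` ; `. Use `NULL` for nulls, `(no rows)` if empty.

Bucket rows by value < 21.3 → 'low' else 'high'; count each bucket.

high | 7 ; low | 6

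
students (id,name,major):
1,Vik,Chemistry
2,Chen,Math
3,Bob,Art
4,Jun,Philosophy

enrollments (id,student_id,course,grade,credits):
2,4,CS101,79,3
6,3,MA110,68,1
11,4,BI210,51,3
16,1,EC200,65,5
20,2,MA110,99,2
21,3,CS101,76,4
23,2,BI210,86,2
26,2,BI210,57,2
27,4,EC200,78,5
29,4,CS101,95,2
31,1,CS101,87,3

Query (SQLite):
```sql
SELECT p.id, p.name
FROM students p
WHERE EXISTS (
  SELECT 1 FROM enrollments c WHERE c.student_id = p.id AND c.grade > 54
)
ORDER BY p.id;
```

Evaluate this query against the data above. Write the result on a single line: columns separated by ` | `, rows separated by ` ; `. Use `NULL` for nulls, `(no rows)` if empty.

1 | Vik ; 2 | Chen ; 3 | Bob ; 4 | Jun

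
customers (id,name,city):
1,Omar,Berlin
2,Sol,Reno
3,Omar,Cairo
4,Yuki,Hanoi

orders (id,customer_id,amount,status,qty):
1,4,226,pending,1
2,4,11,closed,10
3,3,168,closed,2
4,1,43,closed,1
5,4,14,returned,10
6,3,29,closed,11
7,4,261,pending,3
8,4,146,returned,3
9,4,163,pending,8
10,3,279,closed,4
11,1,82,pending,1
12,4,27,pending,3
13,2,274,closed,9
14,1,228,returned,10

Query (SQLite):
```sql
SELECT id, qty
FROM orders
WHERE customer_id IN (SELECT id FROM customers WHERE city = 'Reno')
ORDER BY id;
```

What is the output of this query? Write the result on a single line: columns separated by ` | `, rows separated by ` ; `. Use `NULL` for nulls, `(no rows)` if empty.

Inner query: customers.id where city = 'Reno'.
Outer: keep orders rows whose customer_id is in that set.
Inner query → {2}

13 | 9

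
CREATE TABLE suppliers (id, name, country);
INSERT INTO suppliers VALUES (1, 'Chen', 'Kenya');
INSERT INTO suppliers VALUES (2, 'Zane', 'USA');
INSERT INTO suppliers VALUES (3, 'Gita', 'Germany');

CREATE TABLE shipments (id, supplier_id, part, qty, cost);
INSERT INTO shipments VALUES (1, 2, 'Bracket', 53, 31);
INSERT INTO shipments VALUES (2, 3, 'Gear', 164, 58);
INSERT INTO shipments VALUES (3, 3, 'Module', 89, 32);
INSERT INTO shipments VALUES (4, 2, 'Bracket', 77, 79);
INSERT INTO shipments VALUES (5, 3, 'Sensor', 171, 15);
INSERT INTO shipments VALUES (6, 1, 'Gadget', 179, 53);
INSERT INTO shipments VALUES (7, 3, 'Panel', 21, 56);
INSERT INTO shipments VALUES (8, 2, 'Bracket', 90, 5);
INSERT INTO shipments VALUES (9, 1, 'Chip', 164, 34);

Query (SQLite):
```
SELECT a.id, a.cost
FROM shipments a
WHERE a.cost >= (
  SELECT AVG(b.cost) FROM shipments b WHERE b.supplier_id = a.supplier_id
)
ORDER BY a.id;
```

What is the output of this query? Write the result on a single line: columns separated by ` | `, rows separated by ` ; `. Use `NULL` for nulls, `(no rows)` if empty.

2 | 58 ; 4 | 79 ; 6 | 53 ; 7 | 56

For each shipments row a, compute AVG(cost) over rows sharing a.supplier_id.
Keep row a if a.cost >= that per-group AVG.
  supplier_id=1: AVG(cost) = 43.5
  supplier_id=2: AVG(cost) = 38.333333
  supplier_id=3: AVG(cost) = 40.25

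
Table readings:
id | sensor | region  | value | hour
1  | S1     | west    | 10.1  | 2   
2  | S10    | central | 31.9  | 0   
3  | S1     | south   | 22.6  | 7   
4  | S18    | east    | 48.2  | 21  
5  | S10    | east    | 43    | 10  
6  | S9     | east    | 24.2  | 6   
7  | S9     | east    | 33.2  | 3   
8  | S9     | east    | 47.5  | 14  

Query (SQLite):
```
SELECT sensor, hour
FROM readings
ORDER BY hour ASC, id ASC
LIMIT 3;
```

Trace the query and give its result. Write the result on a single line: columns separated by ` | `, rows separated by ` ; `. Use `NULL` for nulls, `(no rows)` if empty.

S10 | 0 ; S1 | 2 ; S9 | 3

Sort by hour asc, tiebreak id asc: (0, id=2), (2, id=1), (3, id=7), (6, id=6), (7, id=3), (10, id=5) …. Take first 3.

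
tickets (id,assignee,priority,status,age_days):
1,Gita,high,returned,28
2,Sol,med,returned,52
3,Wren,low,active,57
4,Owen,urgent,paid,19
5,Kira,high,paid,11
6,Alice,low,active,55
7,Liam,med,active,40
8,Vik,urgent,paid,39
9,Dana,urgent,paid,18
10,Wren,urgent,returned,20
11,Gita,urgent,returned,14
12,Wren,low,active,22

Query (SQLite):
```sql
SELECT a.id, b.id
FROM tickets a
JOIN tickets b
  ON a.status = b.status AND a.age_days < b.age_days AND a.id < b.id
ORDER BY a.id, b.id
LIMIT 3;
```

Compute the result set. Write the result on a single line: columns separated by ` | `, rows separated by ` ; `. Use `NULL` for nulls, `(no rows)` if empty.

Pairs (a,b) with same status, a.age_days < b.age_days, a.id < b.id.
status groups: active:{3,6,7,12} paid:{4,5,8,9} returned:{1,2,10,11}
Ordered by (a.id, b.id); first 3.

1 | 2 ; 4 | 8 ; 5 | 8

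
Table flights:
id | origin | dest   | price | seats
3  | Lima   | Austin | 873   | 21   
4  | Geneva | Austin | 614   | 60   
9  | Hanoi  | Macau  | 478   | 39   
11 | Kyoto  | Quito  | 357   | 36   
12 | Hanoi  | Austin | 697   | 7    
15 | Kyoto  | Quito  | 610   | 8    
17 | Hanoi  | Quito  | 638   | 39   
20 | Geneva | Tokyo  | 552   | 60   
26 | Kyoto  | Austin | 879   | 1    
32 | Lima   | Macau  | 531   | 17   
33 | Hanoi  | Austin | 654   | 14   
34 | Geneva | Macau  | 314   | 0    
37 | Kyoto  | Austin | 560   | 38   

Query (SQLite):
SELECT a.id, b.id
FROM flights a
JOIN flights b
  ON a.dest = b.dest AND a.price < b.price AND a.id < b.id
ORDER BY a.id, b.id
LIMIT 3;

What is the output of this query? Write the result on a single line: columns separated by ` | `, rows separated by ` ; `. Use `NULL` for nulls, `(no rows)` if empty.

Pairs (a,b) with same dest, a.price < b.price, a.id < b.id.
dest groups: Austin:{3,4,12,26,33,37} Macau:{9,32,34} Quito:{11,15,17} Tokyo:{20}
Ordered by (a.id, b.id); first 3.

3 | 26 ; 4 | 12 ; 4 | 26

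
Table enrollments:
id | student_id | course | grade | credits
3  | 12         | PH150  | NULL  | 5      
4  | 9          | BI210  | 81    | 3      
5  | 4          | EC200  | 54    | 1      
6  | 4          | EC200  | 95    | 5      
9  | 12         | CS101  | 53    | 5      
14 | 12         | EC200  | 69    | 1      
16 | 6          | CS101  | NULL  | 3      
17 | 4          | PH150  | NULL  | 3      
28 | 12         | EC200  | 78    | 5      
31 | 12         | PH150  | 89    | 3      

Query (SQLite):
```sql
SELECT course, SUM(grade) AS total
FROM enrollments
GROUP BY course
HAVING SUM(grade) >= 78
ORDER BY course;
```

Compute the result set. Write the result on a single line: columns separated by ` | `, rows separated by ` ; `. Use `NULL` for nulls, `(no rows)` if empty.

Partition enrollments by course; compute SUM(grade) within each group.
HAVING: keep groups where SUM(grade) >= 78.
  BI210: ids {4} → SUM(grade)=81
  CS101: ids {9, 16} → SUM(grade)=53
  EC200: ids {5, 6, 14, 28} → SUM(grade)=296
  PH150: ids {3, 17, 31} → SUM(grade)=89

BI210 | 81 ; EC200 | 296 ; PH150 | 89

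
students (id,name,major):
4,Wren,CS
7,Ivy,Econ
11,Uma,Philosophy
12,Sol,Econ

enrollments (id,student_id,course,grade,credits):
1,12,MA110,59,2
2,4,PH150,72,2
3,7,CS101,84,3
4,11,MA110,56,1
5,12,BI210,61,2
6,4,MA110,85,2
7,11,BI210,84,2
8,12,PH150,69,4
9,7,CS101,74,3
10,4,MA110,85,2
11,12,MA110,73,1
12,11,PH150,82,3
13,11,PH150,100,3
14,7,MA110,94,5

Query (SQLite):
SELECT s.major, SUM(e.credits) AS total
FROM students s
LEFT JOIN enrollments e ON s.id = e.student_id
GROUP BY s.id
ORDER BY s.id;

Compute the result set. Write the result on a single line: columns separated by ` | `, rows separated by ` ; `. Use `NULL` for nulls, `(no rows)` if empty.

CS | 6 ; Econ | 11 ; Philosophy | 9 ; Econ | 9

LEFT JOIN keeps every students row; unmatched ones get NULL for enrollments columns.
Group by students.id and compute SUM(e.credits). SUM over an all-NULL group is NULL.
  4: ids {2, 6, 10} → SUM(e.credits)=6
  7: ids {3, 9, 14} → SUM(e.credits)=11
  11: ids {4, 7, 12, 13} → SUM(e.credits)=9
  12: ids {1, 5, 8, 11} → SUM(e.credits)=9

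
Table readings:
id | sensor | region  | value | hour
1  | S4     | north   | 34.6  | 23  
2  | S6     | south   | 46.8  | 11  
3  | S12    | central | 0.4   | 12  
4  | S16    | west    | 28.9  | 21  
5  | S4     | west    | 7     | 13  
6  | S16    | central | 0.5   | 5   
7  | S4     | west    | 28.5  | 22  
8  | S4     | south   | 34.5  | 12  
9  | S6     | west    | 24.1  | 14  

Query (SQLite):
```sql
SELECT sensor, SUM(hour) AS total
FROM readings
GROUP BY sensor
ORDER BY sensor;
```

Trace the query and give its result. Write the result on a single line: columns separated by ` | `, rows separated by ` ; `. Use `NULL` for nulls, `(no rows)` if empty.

S12 | 12 ; S16 | 26 ; S4 | 70 ; S6 | 25

Partition readings by sensor; compute SUM(hour) within each group.
  S12: ids {3} → SUM(hour)=12
  S16: ids {4, 6} → SUM(hour)=26
  S4: ids {1, 5, 7, 8} → SUM(hour)=70
  S6: ids {2, 9} → SUM(hour)=25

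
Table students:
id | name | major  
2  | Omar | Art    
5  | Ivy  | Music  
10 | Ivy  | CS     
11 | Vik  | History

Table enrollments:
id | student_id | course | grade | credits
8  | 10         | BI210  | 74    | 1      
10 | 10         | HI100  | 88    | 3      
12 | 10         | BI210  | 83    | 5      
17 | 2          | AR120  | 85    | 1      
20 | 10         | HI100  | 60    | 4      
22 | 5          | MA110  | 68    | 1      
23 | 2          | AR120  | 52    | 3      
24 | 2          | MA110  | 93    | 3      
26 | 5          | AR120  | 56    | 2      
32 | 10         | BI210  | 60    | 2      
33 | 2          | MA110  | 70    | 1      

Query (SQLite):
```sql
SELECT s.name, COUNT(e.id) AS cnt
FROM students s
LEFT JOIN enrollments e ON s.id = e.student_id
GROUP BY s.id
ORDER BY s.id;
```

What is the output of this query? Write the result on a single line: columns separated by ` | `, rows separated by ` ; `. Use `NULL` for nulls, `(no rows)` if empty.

LEFT JOIN keeps every students row; unmatched ones get NULL for enrollments columns.
Group by students.id and compute COUNT(e.id). COUNT(col) of an all-NULL group is 0.
  2: ids {17, 23, 24, 33} → COUNT(e.id)=4
  5: ids {22, 26} → COUNT(e.id)=2
  10: ids {8, 10, 12, 20, 32} → COUNT(e.id)=5
  11: ids {—} → COUNT(e.id)=0

Omar | 4 ; Ivy | 2 ; Ivy | 5 ; Vik | 0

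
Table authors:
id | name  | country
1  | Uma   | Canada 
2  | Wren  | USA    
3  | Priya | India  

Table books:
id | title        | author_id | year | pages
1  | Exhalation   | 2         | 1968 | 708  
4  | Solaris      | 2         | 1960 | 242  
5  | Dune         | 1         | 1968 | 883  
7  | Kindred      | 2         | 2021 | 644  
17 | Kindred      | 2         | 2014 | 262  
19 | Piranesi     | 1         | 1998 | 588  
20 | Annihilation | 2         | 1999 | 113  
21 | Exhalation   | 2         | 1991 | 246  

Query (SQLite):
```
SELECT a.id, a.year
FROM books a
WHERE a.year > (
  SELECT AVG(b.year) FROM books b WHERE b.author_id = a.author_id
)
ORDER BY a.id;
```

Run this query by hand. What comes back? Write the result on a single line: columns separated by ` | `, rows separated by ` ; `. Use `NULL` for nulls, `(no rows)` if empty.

For each books row a, compute AVG(year) over rows sharing a.author_id.
Keep row a if a.year > that per-group AVG.
  author_id=1: AVG(year) = 1983.0
  author_id=2: AVG(year) = 1992.166667

7 | 2021 ; 17 | 2014 ; 19 | 1998 ; 20 | 1999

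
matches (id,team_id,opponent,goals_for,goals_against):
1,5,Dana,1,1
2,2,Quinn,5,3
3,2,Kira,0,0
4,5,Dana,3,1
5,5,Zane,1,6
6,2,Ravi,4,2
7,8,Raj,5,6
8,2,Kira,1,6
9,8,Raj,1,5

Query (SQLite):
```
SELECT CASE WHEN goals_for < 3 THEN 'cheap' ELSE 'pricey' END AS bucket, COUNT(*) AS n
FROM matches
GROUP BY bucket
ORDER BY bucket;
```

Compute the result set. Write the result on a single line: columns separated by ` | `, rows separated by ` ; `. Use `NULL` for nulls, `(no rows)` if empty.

Bucket rows by goals_for < 3 → 'cheap' else 'pricey'; count each bucket.

cheap | 5 ; pricey | 4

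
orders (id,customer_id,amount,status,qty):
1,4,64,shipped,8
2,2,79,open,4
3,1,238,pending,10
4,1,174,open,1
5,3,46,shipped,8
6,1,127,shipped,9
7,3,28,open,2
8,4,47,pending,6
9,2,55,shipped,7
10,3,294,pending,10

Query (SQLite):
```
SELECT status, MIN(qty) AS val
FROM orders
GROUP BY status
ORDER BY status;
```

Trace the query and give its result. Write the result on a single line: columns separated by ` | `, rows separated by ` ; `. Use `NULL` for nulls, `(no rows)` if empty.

Partition orders by status; compute MIN(qty) within each group.
  open: ids {2, 4, 7} → MIN(qty)=1
  pending: ids {3, 8, 10} → MIN(qty)=6
  shipped: ids {1, 5, 6, 9} → MIN(qty)=7

open | 1 ; pending | 6 ; shipped | 7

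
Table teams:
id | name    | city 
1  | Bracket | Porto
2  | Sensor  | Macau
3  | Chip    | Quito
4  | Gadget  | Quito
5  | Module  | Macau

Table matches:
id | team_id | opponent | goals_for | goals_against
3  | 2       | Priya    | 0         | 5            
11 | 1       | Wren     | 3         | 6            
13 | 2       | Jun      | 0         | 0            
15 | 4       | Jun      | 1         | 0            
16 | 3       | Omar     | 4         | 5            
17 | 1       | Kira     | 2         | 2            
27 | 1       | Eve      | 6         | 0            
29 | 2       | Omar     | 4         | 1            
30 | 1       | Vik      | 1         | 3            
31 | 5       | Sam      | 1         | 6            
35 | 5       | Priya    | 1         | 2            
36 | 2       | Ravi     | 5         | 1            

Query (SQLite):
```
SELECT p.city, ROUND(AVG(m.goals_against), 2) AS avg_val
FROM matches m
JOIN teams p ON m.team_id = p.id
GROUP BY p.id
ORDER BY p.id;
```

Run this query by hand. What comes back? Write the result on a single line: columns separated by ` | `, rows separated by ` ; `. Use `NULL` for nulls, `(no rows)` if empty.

Porto | 2.75 ; Macau | 1.75 ; Quito | 5 ; Quito | 0 ; Macau | 4

Join each matches row to its teams via team_id.
Group joined rows by teams.id; compute ROUND(AVG(m.goals_against), 2) per group.
  1: ids {11, 17, 27, 30} → ROUND(AVG(m.goals_against), 2)=2.75
  2: ids {3, 13, 29, 36} → ROUND(AVG(m.goals_against), 2)=1.75
  3: ids {16} → ROUND(AVG(m.goals_against), 2)=5
  4: ids {15} → ROUND(AVG(m.goals_against), 2)=0
  5: ids {31, 35} → ROUND(AVG(m.goals_against), 2)=4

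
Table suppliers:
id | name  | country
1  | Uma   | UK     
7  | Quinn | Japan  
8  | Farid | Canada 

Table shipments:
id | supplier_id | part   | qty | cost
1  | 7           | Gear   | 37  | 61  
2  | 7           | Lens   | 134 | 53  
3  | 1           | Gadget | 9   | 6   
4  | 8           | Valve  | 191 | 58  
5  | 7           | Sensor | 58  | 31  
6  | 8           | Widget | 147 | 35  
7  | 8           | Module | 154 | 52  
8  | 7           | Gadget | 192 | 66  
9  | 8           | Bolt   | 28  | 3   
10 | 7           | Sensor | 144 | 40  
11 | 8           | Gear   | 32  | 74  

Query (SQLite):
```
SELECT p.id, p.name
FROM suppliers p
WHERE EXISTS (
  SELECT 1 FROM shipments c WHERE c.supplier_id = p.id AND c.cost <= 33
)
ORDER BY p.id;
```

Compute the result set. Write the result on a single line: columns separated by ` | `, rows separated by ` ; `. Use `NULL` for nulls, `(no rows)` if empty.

1 | Uma ; 7 | Quinn ; 8 | Farid

For each suppliers row, check whether any shipments with matching supplier_id has cost <= 33.
Keep rows where that is true.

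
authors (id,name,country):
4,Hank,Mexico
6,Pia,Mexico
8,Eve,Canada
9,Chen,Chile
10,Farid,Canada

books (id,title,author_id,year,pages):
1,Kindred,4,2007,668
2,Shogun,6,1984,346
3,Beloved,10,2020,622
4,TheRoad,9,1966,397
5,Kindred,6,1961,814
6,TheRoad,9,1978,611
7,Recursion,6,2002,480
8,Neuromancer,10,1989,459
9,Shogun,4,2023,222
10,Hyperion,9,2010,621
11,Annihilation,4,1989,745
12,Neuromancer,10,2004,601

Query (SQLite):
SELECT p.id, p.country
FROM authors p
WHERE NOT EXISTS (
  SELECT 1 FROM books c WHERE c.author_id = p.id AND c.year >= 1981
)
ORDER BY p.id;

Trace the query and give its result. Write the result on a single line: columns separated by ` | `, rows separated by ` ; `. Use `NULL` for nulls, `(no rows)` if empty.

8 | Canada

For each authors row, check whether any books with matching author_id has year >= 1981.
Keep rows where that is false.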